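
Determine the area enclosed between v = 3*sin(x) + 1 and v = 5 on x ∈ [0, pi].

On [0, pi], (3*sin(x) + 1) - (5) = 3*sin(x) - 4 is ≤ 0 throughout, so the area is a single integral of |3*sin(x) - 4|.
∫[0,pi] (3*sin(x) - 4) dx = 6 - 4*pi; the area of that piece is -6 + 4*pi.

-6 + 4*pi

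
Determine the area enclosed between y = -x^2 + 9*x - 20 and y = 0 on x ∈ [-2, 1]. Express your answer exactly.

153/2

On [-2, 1], (-x^2 + 9*x - 20) - (0) = -x^2 + 9*x - 20 is ≤ 0 throughout, so the area is a single integral of |-x^2 + 9*x - 20|.
∫[-2,1] (-x^2 + 9*x - 20) dx = -153/2; the area of that piece is 153/2.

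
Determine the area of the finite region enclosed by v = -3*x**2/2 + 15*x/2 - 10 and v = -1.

Set the curves equal: -3*x**2/2 + 15*x/2 - 10 = -1, so -3*x**2/2 + 15*x/2 - 9 = 0, which factors as -3*(x - 3)*(x - 2)/2 = 0. The curves meet at x = 2, 3.
On [2, 3], v = -3*x**2/2 + 15*x/2 - 10 is on top; that piece has area ∫[2,3] (-3*x**2/2 + 15*x/2 - 9) dx = 1/4.

1/4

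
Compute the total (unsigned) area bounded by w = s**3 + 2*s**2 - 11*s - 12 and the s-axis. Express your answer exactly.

The curve meets the s-axis where s**3 + 2*s**2 - 11*s - 12 = 0, i.e. (s - 3)*(s + 1)*(s + 4) = 0, at s = -4, -1, 3.
On [-4, -1] the curve lies above the axis; ∫[-4,-1] (s**3 + 2*s**2 - 11*s - 12) ds = 99/4, giving area 99/4.
On [-1, 3] the curve lies below the axis; ∫[-1,3] (s**3 + 2*s**2 - 11*s - 12) ds = -160/3, giving area 160/3.
Total area = 99/4 + 160/3 = 937/12.

937/12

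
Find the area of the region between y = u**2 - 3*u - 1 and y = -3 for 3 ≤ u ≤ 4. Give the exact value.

23/6

On [3, 4], (u**2 - 3*u - 1) - (-3) = u**2 - 3*u + 2 is ≥ 0 throughout, so the area is a single integral of |u**2 - 3*u + 2|.
∫[3,4] (u**2 - 3*u + 2) du = 23/6.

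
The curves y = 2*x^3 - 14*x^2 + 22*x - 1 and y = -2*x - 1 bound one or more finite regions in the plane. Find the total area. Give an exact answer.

71/3

Set the curves equal: 2*x^3 - 14*x^2 + 22*x - 1 = -2*x - 1, so 2*x^3 - 14*x^2 + 24*x = 0, which factors as 2*x*(x - 4)*(x - 3) = 0. The curves meet at x = 0, 3, 4.
On [0, 3], y = 2*x^3 - 14*x^2 + 22*x - 1 is on top; that piece has area ∫[0,3] (2*x^3 - 14*x^2 + 24*x) dx = 45/2.
On [3, 4], y = -2*x - 1 is on top; that piece has area ∫[3,4] (-(2*x^3 - 14*x^2 + 24*x)) dx = 7/6.
Total enclosed area = 45/2 + 7/6 = 71/3.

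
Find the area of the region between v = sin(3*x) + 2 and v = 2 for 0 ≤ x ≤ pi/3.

2/3

On [0, pi/3], (sin(3*x) + 2) - (2) = sin(3*x) is ≥ 0 throughout, so the area is a single integral of |sin(3*x)|.
∫[0,pi/3] (sin(3*x)) dx = 2/3.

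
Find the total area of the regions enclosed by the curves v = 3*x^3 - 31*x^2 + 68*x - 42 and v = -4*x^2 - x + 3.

24

Set the curves equal: 3*x^3 - 31*x^2 + 68*x - 42 = -4*x^2 - x + 3, so 3*x^3 - 27*x^2 + 69*x - 45 = 0, which factors as 3*(x - 5)*(x - 3)*(x - 1) = 0. The curves meet at x = 1, 3, 5.
On [1, 3], v = 3*x^3 - 31*x^2 + 68*x - 42 is on top; that piece has area ∫[1,3] (3*x^3 - 27*x^2 + 69*x - 45) dx = 12.
On [3, 5], v = -4*x^2 - x + 3 is on top; that piece has area ∫[3,5] (-(3*x^3 - 27*x^2 + 69*x - 45)) dx = 12.
Total enclosed area = 12 + 12 = 24.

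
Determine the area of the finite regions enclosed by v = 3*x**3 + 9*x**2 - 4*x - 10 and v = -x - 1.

Set the curves equal: 3*x**3 + 9*x**2 - 4*x - 10 = -x - 1, so 3*x**3 + 9*x**2 - 3*x - 9 = 0, which factors as 3*(x - 1)*(x + 1)*(x + 3) = 0. The curves meet at x = -3, -1, 1.
On [-3, -1], v = 3*x**3 + 9*x**2 - 4*x - 10 is on top; that piece has area ∫[-3,-1] (3*x**3 + 9*x**2 - 3*x - 9) dx = 12.
On [-1, 1], v = -x - 1 is on top; that piece has area ∫[-1,1] (-(3*x**3 + 9*x**2 - 3*x - 9)) dx = 12.
Total enclosed area = 12 + 12 = 24.

24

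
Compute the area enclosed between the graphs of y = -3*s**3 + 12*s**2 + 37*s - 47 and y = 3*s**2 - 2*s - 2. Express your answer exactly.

384

Set the curves equal: -3*s**3 + 12*s**2 + 37*s - 47 = 3*s**2 - 2*s - 2, so -3*s**3 + 9*s**2 + 39*s - 45 = 0, which factors as -3*(s - 5)*(s - 1)*(s + 3) = 0. The curves meet at s = -3, 1, 5.
On [-3, 1], y = 3*s**2 - 2*s - 2 is on top; that piece has area ∫[-3,1] (-(-3*s**3 + 9*s**2 + 39*s - 45)) ds = 192.
On [1, 5], y = -3*s**3 + 12*s**2 + 37*s - 47 is on top; that piece has area ∫[1,5] (-3*s**3 + 9*s**2 + 39*s - 45) ds = 192.
Total enclosed area = 192 + 192 = 384.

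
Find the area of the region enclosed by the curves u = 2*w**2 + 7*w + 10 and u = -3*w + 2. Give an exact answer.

Both boundary curves give u as a function of w, so integrate with respect to w. Setting them equal: 2*w**2 + 10*w + 8 = 0, i.e. 2*(w + 1)*(w + 4) = 0, so they meet at w = -4, -1.
For w in [-4, -1], u = 2*w**2 + 7*w + 10 is on the left; area = ∫[-4,-1] (-(2*w**2 + 10*w + 8)) dw = 9.

9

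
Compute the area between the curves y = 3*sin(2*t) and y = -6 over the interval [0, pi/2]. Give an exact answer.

3 + 3*pi

On [0, pi/2], (3*sin(2*t)) - (-6) = 3*sin(2*t) + 6 is ≥ 0 throughout, so the area is a single integral of |3*sin(2*t) + 6|.
∫[0,pi/2] (3*sin(2*t) + 6) dt = 3 + 3*pi.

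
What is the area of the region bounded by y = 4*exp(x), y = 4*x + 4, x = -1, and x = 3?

-32 - 4*exp(-1) + 4*exp(3)

On [-1, 3], (4*exp(x)) - (4*x + 4) = -4*x + 4*exp(x) - 4 is ≥ 0 throughout, so the area is a single integral of |-4*x + 4*exp(x) - 4|.
∫[-1,3] (-4*x + 4*exp(x) - 4) dx = -32 - 4*exp(-1) + 4*exp(3).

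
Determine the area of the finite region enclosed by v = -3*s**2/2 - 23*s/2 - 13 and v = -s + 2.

27/4

Set the curves equal: -3*s**2/2 - 23*s/2 - 13 = -s + 2, so -3*s**2/2 - 21*s/2 - 15 = 0, which factors as -3*(s + 2)*(s + 5)/2 = 0. The curves meet at s = -5, -2.
On [-5, -2], v = -3*s**2/2 - 23*s/2 - 13 is on top; that piece has area ∫[-5,-2] (-3*s**2/2 - 21*s/2 - 15) ds = 27/4.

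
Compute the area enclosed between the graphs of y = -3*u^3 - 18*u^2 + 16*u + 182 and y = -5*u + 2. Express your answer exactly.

Set the curves equal: -3*u^3 - 18*u^2 + 16*u + 182 = -5*u + 2, so -3*u^3 - 18*u^2 + 21*u + 180 = 0, which factors as -3*(u - 3)*(u + 4)*(u + 5) = 0. The curves meet at u = -5, -4, 3.
On [-5, -4], y = -5*u + 2 is on top; that piece has area ∫[-5,-4] (-(-3*u^3 - 18*u^2 + 21*u + 180)) du = 15/4.
On [-4, 3], y = -3*u^3 - 18*u^2 + 16*u + 182 is on top; that piece has area ∫[-4,3] (-3*u^3 - 18*u^2 + 21*u + 180) du = 3087/4.
Total enclosed area = 15/4 + 3087/4 = 1551/2.

1551/2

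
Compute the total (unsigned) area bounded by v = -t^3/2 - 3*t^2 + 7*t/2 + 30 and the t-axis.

The curve meets the t-axis where -t^3/2 - 3*t^2 + 7*t/2 + 30 = 0, i.e. -(t - 3)*(t + 4)*(t + 5)/2 = 0, at t = -5, -4, 3.
On [-5, -4] the curve lies below the axis; ∫[-5,-4] (-t^3/2 - 3*t^2 + 7*t/2 + 30) dt = -5/8, giving area 5/8.
On [-4, 3] the curve lies above the axis; ∫[-4,3] (-t^3/2 - 3*t^2 + 7*t/2 + 30) dt = 1029/8, giving area 1029/8.
Total area = 5/8 + 1029/8 = 517/4.

517/4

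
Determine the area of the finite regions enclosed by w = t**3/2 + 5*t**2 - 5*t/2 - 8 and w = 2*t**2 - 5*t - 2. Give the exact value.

131/8

Set the curves equal: t**3/2 + 5*t**2 - 5*t/2 - 8 = 2*t**2 - 5*t - 2, so t**3/2 + 3*t**2 + 5*t/2 - 6 = 0, which factors as (t - 1)*(t + 3)*(t + 4)/2 = 0. The curves meet at t = -4, -3, 1.
On [-4, -3], w = t**3/2 + 5*t**2 - 5*t/2 - 8 is on top; that piece has area ∫[-4,-3] (t**3/2 + 3*t**2 + 5*t/2 - 6) dt = 3/8.
On [-3, 1], w = 2*t**2 - 5*t - 2 is on top; that piece has area ∫[-3,1] (-(t**3/2 + 3*t**2 + 5*t/2 - 6)) dt = 16.
Total enclosed area = 3/8 + 16 = 131/8.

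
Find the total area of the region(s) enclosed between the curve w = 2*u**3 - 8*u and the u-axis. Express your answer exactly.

16

The curve meets the u-axis where 2*u**3 - 8*u = 0, i.e. 2*u*(u - 2)*(u + 2) = 0, at u = -2, 0, 2.
On [-2, 0] the curve lies above the axis; ∫[-2,0] (2*u**3 - 8*u) du = 8, giving area 8.
On [0, 2] the curve lies below the axis; ∫[0,2] (2*u**3 - 8*u) du = -8, giving area 8.
Total area = 8 + 8 = 16.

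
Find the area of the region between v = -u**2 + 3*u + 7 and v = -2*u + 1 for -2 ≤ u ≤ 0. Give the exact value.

7

The difference (-u**2 + 3*u + 7) - (-2*u + 1) = -u**2 + 5*u + 6 changes sign at u = -1 inside [-2, 0], so split the integral there.
∫[-2,-1] (-u**2 + 5*u + 6) du = -23/6; the area of that piece is 23/6.
∫[-1,0] (-u**2 + 5*u + 6) du = 19/6.
Total area = 23/6 + 19/6 = 7.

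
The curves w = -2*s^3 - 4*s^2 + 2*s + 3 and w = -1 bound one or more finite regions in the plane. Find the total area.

37/6

Set the curves equal: -2*s^3 - 4*s^2 + 2*s + 3 = -1, so -2*s^3 - 4*s^2 + 2*s + 4 = 0, which factors as -2*(s - 1)*(s + 1)*(s + 2) = 0. The curves meet at s = -2, -1, 1.
On [-2, -1], w = -1 is on top; that piece has area ∫[-2,-1] (-(-2*s^3 - 4*s^2 + 2*s + 4)) ds = 5/6.
On [-1, 1], w = -2*s^3 - 4*s^2 + 2*s + 3 is on top; that piece has area ∫[-1,1] (-2*s^3 - 4*s^2 + 2*s + 4) ds = 16/3.
Total enclosed area = 5/6 + 16/3 = 37/6.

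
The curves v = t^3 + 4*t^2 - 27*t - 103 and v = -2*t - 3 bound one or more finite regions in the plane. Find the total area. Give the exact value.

Set the curves equal: t^3 + 4*t^2 - 27*t - 103 = -2*t - 3, so t^3 + 4*t^2 - 25*t - 100 = 0, which factors as (t - 5)*(t + 4)*(t + 5) = 0. The curves meet at t = -5, -4, 5.
On [-5, -4], v = t^3 + 4*t^2 - 27*t - 103 is on top; that piece has area ∫[-5,-4] (t^3 + 4*t^2 - 25*t - 100) dt = 19/12.
On [-4, 5], v = -2*t - 3 is on top; that piece has area ∫[-4,5] (-(t^3 + 4*t^2 - 25*t - 100)) dt = 2673/4.
Total enclosed area = 19/12 + 2673/4 = 4019/6.

4019/6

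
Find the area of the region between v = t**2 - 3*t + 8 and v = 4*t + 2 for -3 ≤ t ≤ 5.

80

The difference (t**2 - 3*t + 8) - (4*t + 2) = t**2 - 7*t + 6 changes sign at t = 1 inside [-3, 5], so split the integral there.
∫[-3,1] (t**2 - 7*t + 6) dt = 184/3.
∫[1,5] (t**2 - 7*t + 6) dt = -56/3; the area of that piece is 56/3.
Total area = 184/3 + 56/3 = 80.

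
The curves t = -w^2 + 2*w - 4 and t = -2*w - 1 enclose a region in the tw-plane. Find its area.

4/3

Both boundary curves give t as a function of w, so integrate with respect to w. Setting them equal: -w^2 + 4*w - 3 = 0, i.e. -(w - 3)*(w - 1) = 0, so they meet at w = 1, 3.
For w in [1, 3], t = -w^2 + 2*w - 4 is on the right; area = ∫[1,3] (-w^2 + 4*w - 3) dw = 4/3.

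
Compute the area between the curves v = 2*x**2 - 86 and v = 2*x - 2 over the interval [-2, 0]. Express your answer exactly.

476/3

On [-2, 0], (2*x**2 - 86) - (2*x - 2) = 2*x**2 - 2*x - 84 is ≤ 0 throughout, so the area is a single integral of |2*x**2 - 2*x - 84|.
∫[-2,0] (2*x**2 - 2*x - 84) dx = -476/3; the area of that piece is 476/3.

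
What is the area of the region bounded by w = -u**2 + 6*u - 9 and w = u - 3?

Set the curves equal: -u**2 + 6*u - 9 = u - 3, so -u**2 + 5*u - 6 = 0, which factors as -(u - 3)*(u - 2) = 0. The curves meet at u = 2, 3.
On [2, 3], w = -u**2 + 6*u - 9 is on top; that piece has area ∫[2,3] (-u**2 + 5*u - 6) du = 1/6.

1/6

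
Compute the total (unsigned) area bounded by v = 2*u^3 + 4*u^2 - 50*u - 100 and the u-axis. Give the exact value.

2459/3

The curve meets the u-axis where 2*u^3 + 4*u^2 - 50*u - 100 = 0, i.e. 2*(u - 5)*(u + 2)*(u + 5) = 0, at u = -5, -2, 5.
On [-5, -2] the curve lies above the axis; ∫[-5,-2] (2*u^3 + 4*u^2 - 50*u - 100) du = 153/2, giving area 153/2.
On [-2, 5] the curve lies below the axis; ∫[-2,5] (2*u^3 + 4*u^2 - 50*u - 100) du = -4459/6, giving area 4459/6.
Total area = 153/2 + 4459/6 = 2459/3.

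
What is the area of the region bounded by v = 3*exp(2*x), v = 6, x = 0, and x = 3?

The difference (3*exp(2*x)) - (6) = 3*exp(2*x) - 6 changes sign at x = log(2)/2 inside [0, 3], so split the integral there.
∫[0,log(2)/2] (3*exp(2*x) - 6) dx = 3/2 - log(8); the area of that piece is -3/2 + log(8).
∫[log(2)/2,3] (3*exp(2*x) - 6) dx = -21 + 3*log(2) + 3*exp(6)/2.
Total area = (-3/2 + log(8)) + (-21 + 3*log(2) + 3*exp(6)/2) = -45/2 + 6*log(2) + 3*exp(6)/2.

-45/2 + 6*log(2) + 3*exp(6)/2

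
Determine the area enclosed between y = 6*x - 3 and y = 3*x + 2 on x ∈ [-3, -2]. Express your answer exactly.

On [-3, -2], (6*x - 3) - (3*x + 2) = 3*x - 5 is ≤ 0 throughout, so the area is a single integral of |3*x - 5|.
∫[-3,-2] (3*x - 5) dx = -25/2; the area of that piece is 25/2.

25/2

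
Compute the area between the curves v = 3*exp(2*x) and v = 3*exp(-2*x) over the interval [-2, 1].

-6 + 3*exp(-4)/2 + 3*exp(-2)/2 + 3*exp(2)/2 + 3*exp(4)/2

The difference (3*exp(2*x)) - (3*exp(-2*x)) = 3*exp(2*x) - 3*exp(-2*x) changes sign at x = 0 inside [-2, 1], so split the integral there.
∫[-2,0] (3*exp(2*x) - 3*exp(-2*x)) dx = -3*exp(4)/2 - 3*exp(-4)/2 + 3; the area of that piece is -3 + 3*exp(-4)/2 + 3*exp(4)/2.
∫[0,1] (3*exp(2*x) - 3*exp(-2*x)) dx = -3 + 3*exp(-2)/2 + 3*exp(2)/2.
Total area = (-3 + 3*exp(-4)/2 + 3*exp(4)/2) + (-3 + 3*exp(-2)/2 + 3*exp(2)/2) = -6 + 3*exp(-4)/2 + 3*exp(-2)/2 + 3*exp(2)/2 + 3*exp(4)/2.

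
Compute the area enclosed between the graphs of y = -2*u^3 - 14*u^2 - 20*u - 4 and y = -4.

253/6

Set the curves equal: -2*u^3 - 14*u^2 - 20*u - 4 = -4, so -2*u^3 - 14*u^2 - 20*u = 0, which factors as -2*u*(u + 2)*(u + 5) = 0. The curves meet at u = -5, -2, 0.
On [-5, -2], y = -4 is on top; that piece has area ∫[-5,-2] (-(-2*u^3 - 14*u^2 - 20*u)) du = 63/2.
On [-2, 0], y = -2*u^3 - 14*u^2 - 20*u - 4 is on top; that piece has area ∫[-2,0] (-2*u^3 - 14*u^2 - 20*u) du = 32/3.
Total enclosed area = 63/2 + 32/3 = 253/6.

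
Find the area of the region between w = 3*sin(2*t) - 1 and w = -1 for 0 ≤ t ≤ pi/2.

3

On [0, pi/2], (3*sin(2*t) - 1) - (-1) = 3*sin(2*t) is ≥ 0 throughout, so the area is a single integral of |3*sin(2*t)|.
∫[0,pi/2] (3*sin(2*t)) dt = 3.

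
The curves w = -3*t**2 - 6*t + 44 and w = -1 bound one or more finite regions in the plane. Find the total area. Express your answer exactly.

256

Set the curves equal: -3*t**2 - 6*t + 44 = -1, so -3*t**2 - 6*t + 45 = 0, which factors as -3*(t - 3)*(t + 5) = 0. The curves meet at t = -5, 3.
On [-5, 3], w = -3*t**2 - 6*t + 44 is on top; that piece has area ∫[-5,3] (-3*t**2 - 6*t + 45) dt = 256.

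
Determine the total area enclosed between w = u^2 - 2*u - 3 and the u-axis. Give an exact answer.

32/3

The curve meets the u-axis where u^2 - 2*u - 3 = 0, i.e. (u - 3)*(u + 1) = 0, at u = -1, 3.
On [-1, 3] the curve lies below the axis; ∫[-1,3] (u^2 - 2*u - 3) du = -32/3, giving area 32/3.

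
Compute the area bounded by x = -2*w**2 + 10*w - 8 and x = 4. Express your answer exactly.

1/3

Both boundary curves give x as a function of w, so integrate with respect to w. Setting them equal: -2*w**2 + 10*w - 12 = 0, i.e. -2*(w - 3)*(w - 2) = 0, so they meet at w = 2, 3.
For w in [2, 3], x = -2*w**2 + 10*w - 8 is on the right; area = ∫[2,3] (-2*w**2 + 10*w - 12) dw = 1/3.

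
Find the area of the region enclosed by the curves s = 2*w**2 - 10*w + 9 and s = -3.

1/3

Both boundary curves give s as a function of w, so integrate with respect to w. Setting them equal: 2*w**2 - 10*w + 12 = 0, i.e. 2*(w - 3)*(w - 2) = 0, so they meet at w = 2, 3.
For w in [2, 3], s = 2*w**2 - 10*w + 9 is on the left; area = ∫[2,3] (-(2*w**2 - 10*w + 12)) dw = 1/3.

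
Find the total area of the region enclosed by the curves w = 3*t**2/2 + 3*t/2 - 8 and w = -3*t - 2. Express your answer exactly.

125/4

Set the curves equal: 3*t**2/2 + 3*t/2 - 8 = -3*t - 2, so 3*t**2/2 + 9*t/2 - 6 = 0, which factors as 3*(t - 1)*(t + 4)/2 = 0. The curves meet at t = -4, 1.
On [-4, 1], w = -3*t - 2 is on top; that piece has area ∫[-4,1] (-(3*t**2/2 + 9*t/2 - 6)) dt = 125/4.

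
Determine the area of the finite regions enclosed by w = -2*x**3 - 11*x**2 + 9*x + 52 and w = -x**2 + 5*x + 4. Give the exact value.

Set the curves equal: -2*x**3 - 11*x**2 + 9*x + 52 = -x**2 + 5*x + 4, so -2*x**3 - 10*x**2 + 4*x + 48 = 0, which factors as -2*(x - 2)*(x + 3)*(x + 4) = 0. The curves meet at x = -4, -3, 2.
On [-4, -3], w = -x**2 + 5*x + 4 is on top; that piece has area ∫[-4,-3] (-(-2*x**3 - 10*x**2 + 4*x + 48)) dx = 11/6.
On [-3, 2], w = -2*x**3 - 11*x**2 + 9*x + 52 is on top; that piece has area ∫[-3,2] (-2*x**3 - 10*x**2 + 4*x + 48) dx = 875/6.
Total enclosed area = 11/6 + 875/6 = 443/3.

443/3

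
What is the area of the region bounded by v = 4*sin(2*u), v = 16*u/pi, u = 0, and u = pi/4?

2 - pi/2

On [0, pi/4], (4*sin(2*u)) - (16*u/pi) = -16*u/pi + 4*sin(2*u) is ≥ 0 throughout, so the area is a single integral of |-16*u/pi + 4*sin(2*u)|.
∫[0,pi/4] (-16*u/pi + 4*sin(2*u)) du = 2 - pi/2.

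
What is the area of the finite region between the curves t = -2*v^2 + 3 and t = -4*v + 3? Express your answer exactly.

Both boundary curves give t as a function of v, so integrate with respect to v. Setting them equal: -2*v^2 + 4*v = 0, i.e. -2*v*(v - 2) = 0, so they meet at v = 0, 2.
For v in [0, 2], t = -2*v^2 + 3 is on the right; area = ∫[0,2] (-2*v^2 + 4*v) dv = 8/3.

8/3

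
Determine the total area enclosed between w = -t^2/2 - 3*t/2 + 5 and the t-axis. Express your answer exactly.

343/12

The curve meets the t-axis where -t^2/2 - 3*t/2 + 5 = 0, i.e. -(t - 2)*(t + 5)/2 = 0, at t = -5, 2.
On [-5, 2] the curve lies above the axis; ∫[-5,2] (-t^2/2 - 3*t/2 + 5) dt = 343/12, giving area 343/12.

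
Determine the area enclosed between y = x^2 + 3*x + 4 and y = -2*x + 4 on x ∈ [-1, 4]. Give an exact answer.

127/2

The difference (x^2 + 3*x + 4) - (-2*x + 4) = x^2 + 5*x changes sign at x = 0 inside [-1, 4], so split the integral there.
∫[-1,0] (x^2 + 5*x) dx = -13/6; the area of that piece is 13/6.
∫[0,4] (x^2 + 5*x) dx = 184/3.
Total area = 13/6 + 184/3 = 127/2.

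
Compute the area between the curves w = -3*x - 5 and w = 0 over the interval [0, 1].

On [0, 1], (-3*x - 5) - (0) = -3*x - 5 is ≤ 0 throughout, so the area is a single integral of |-3*x - 5|.
∫[0,1] (-3*x - 5) dx = -13/2; the area of that piece is 13/2.

13/2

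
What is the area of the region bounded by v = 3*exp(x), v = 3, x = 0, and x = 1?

On [0, 1], (3*exp(x)) - (3) = 3*exp(x) - 3 is ≥ 0 throughout, so the area is a single integral of |3*exp(x) - 3|.
∫[0,1] (3*exp(x) - 3) dx = -6 + 3*exp(1).

-6 + 3*exp(1)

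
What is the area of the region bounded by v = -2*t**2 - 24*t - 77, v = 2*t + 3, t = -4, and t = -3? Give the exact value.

41/3

On [-4, -3], (-2*t**2 - 24*t - 77) - (2*t + 3) = -2*t**2 - 26*t - 80 is ≤ 0 throughout, so the area is a single integral of |-2*t**2 - 26*t - 80|.
∫[-4,-3] (-2*t**2 - 26*t - 80) dt = -41/3; the area of that piece is 41/3.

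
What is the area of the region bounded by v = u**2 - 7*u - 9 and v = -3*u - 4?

36

Set the curves equal: u**2 - 7*u - 9 = -3*u - 4, so u**2 - 4*u - 5 = 0, which factors as (u - 5)*(u + 1) = 0. The curves meet at u = -1, 5.
On [-1, 5], v = -3*u - 4 is on top; that piece has area ∫[-1,5] (-(u**2 - 4*u - 5)) du = 36.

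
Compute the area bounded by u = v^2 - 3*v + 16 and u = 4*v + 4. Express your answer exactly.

Both boundary curves give u as a function of v, so integrate with respect to v. Setting them equal: v^2 - 7*v + 12 = 0, i.e. (v - 4)*(v - 3) = 0, so they meet at v = 3, 4.
For v in [3, 4], u = v^2 - 3*v + 16 is on the left; area = ∫[3,4] (-(v^2 - 7*v + 12)) dv = 1/6.

1/6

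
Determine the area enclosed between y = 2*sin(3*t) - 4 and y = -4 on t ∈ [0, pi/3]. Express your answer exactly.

4/3

On [0, pi/3], (2*sin(3*t) - 4) - (-4) = 2*sin(3*t) is ≥ 0 throughout, so the area is a single integral of |2*sin(3*t)|.
∫[0,pi/3] (2*sin(3*t)) dt = 4/3.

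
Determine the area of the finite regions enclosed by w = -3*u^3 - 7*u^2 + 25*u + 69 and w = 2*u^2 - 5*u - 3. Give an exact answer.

1221/4

Set the curves equal: -3*u^3 - 7*u^2 + 25*u + 69 = 2*u^2 - 5*u - 3, so -3*u^3 - 9*u^2 + 30*u + 72 = 0, which factors as -3*(u - 3)*(u + 2)*(u + 4) = 0. The curves meet at u = -4, -2, 3.
On [-4, -2], w = 2*u^2 - 5*u - 3 is on top; that piece has area ∫[-4,-2] (-(-3*u^3 - 9*u^2 + 30*u + 72)) du = 24.
On [-2, 3], w = -3*u^3 - 7*u^2 + 25*u + 69 is on top; that piece has area ∫[-2,3] (-3*u^3 - 9*u^2 + 30*u + 72) du = 1125/4.
Total enclosed area = 24 + 1125/4 = 1221/4.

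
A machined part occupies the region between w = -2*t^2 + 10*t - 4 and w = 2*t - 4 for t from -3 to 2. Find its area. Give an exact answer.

194/3

The difference (-2*t^2 + 10*t - 4) - (2*t - 4) = -2*t^2 + 8*t changes sign at t = 0 inside [-3, 2], so split the integral there.
∫[-3,0] (-2*t^2 + 8*t) dt = -54; the area of that piece is 54.
∫[0,2] (-2*t^2 + 8*t) dt = 32/3.
Total area = 54 + 32/3 = 194/3.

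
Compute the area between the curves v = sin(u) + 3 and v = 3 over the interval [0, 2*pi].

4

The difference (sin(u) + 3) - (3) = sin(u) changes sign at u = pi inside [0, 2*pi], so split the integral there.
∫[0,pi] (sin(u)) du = 2.
∫[pi,2*pi] (sin(u)) du = -2; the area of that piece is 2.
Total area = 2 + 2 = 4.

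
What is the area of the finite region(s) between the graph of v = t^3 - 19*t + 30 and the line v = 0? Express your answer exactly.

517/2

The curve meets the t-axis where t^3 - 19*t + 30 = 0, i.e. (t - 3)*(t - 2)*(t + 5) = 0, at t = -5, 2, 3.
On [-5, 2] the curve lies above the axis; ∫[-5,2] (t^3 - 19*t + 30) dt = 1029/4, giving area 1029/4.
On [2, 3] the curve lies below the axis; ∫[2,3] (t^3 - 19*t + 30) dt = -5/4, giving area 5/4.
Total area = 1029/4 + 5/4 = 517/2.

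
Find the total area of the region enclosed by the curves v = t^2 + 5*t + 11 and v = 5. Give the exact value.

1/6

Set the curves equal: t^2 + 5*t + 11 = 5, so t^2 + 5*t + 6 = 0, which factors as (t + 2)*(t + 3) = 0. The curves meet at t = -3, -2.
On [-3, -2], v = 5 is on top; that piece has area ∫[-3,-2] (-(t^2 + 5*t + 6)) dt = 1/6.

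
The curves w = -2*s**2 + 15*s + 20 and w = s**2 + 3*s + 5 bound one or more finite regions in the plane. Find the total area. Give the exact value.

108

Set the curves equal: -2*s**2 + 15*s + 20 = s**2 + 3*s + 5, so -3*s**2 + 12*s + 15 = 0, which factors as -3*(s - 5)*(s + 1) = 0. The curves meet at s = -1, 5.
On [-1, 5], w = -2*s**2 + 15*s + 20 is on top; that piece has area ∫[-1,5] (-3*s**2 + 12*s + 15) ds = 108.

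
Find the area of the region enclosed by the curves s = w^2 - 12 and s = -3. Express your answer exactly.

36

Both boundary curves give s as a function of w, so integrate with respect to w. Setting them equal: w^2 - 9 = 0, i.e. (w - 3)*(w + 3) = 0, so they meet at w = -3, 3.
For w in [-3, 3], s = w^2 - 12 is on the left; area = ∫[-3,3] (-(w^2 - 9)) dw = 36.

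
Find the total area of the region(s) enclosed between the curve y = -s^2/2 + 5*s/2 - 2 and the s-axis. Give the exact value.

The curve meets the s-axis where -s^2/2 + 5*s/2 - 2 = 0, i.e. -(s - 4)*(s - 1)/2 = 0, at s = 1, 4.
On [1, 4] the curve lies above the axis; ∫[1,4] (-s^2/2 + 5*s/2 - 2) ds = 9/4, giving area 9/4.

9/4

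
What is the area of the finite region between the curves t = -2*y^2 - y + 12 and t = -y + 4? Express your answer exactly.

Both boundary curves give t as a function of y, so integrate with respect to y. Setting them equal: -2*y^2 + 8 = 0, i.e. -2*(y - 2)*(y + 2) = 0, so they meet at y = -2, 2.
For y in [-2, 2], t = -2*y^2 - y + 12 is on the right; area = ∫[-2,2] (-2*y^2 + 8) dy = 64/3.

64/3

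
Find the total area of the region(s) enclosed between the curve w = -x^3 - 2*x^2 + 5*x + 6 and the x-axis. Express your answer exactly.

The curve meets the x-axis where -x^3 - 2*x^2 + 5*x + 6 = 0, i.e. -(x - 2)*(x + 1)*(x + 3) = 0, at x = -3, -1, 2.
On [-3, -1] the curve lies below the axis; ∫[-3,-1] (-x^3 - 2*x^2 + 5*x + 6) dx = -16/3, giving area 16/3.
On [-1, 2] the curve lies above the axis; ∫[-1,2] (-x^3 - 2*x^2 + 5*x + 6) dx = 63/4, giving area 63/4.
Total area = 16/3 + 63/4 = 253/12.

253/12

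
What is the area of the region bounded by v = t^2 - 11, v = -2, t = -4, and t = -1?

38/3

The difference (t^2 - 11) - (-2) = t^2 - 9 changes sign at t = -3 inside [-4, -1], so split the integral there.
∫[-4,-3] (t^2 - 9) dt = 10/3.
∫[-3,-1] (t^2 - 9) dt = -28/3; the area of that piece is 28/3.
Total area = 10/3 + 28/3 = 38/3.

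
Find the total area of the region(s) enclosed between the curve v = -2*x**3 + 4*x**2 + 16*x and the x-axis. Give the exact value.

The curve meets the x-axis where -2*x**3 + 4*x**2 + 16*x = 0, i.e. -2*x*(x - 4)*(x + 2) = 0, at x = -2, 0, 4.
On [-2, 0] the curve lies below the axis; ∫[-2,0] (-2*x**3 + 4*x**2 + 16*x) dx = -40/3, giving area 40/3.
On [0, 4] the curve lies above the axis; ∫[0,4] (-2*x**3 + 4*x**2 + 16*x) dx = 256/3, giving area 256/3.
Total area = 40/3 + 256/3 = 296/3.

296/3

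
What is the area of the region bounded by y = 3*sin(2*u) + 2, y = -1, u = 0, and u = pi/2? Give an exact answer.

3 + 3*pi/2

On [0, pi/2], (3*sin(2*u) + 2) - (-1) = 3*sin(2*u) + 3 is ≥ 0 throughout, so the area is a single integral of |3*sin(2*u) + 3|.
∫[0,pi/2] (3*sin(2*u) + 3) du = 3 + 3*pi/2.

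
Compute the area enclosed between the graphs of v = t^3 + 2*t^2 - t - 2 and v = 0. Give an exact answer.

Set the curves equal: t^3 + 2*t^2 - t - 2 = 0, so t^3 + 2*t^2 - t - 2 = 0, which factors as (t - 1)*(t + 1)*(t + 2) = 0. The curves meet at t = -2, -1, 1.
On [-2, -1], v = t^3 + 2*t^2 - t - 2 is on top; that piece has area ∫[-2,-1] (t^3 + 2*t^2 - t - 2) dt = 5/12.
On [-1, 1], v = 0 is on top; that piece has area ∫[-1,1] (-(t^3 + 2*t^2 - t - 2)) dt = 8/3.
Total enclosed area = 5/12 + 8/3 = 37/12.

37/12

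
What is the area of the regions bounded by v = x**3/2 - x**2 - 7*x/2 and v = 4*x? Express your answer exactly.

863/12

Set the curves equal: x**3/2 - x**2 - 7*x/2 = 4*x, so x**3/2 - x**2 - 15*x/2 = 0, which factors as x*(x - 5)*(x + 3)/2 = 0. The curves meet at x = -3, 0, 5.
On [-3, 0], v = x**3/2 - x**2 - 7*x/2 is on top; that piece has area ∫[-3,0] (x**3/2 - x**2 - 15*x/2) dx = 117/8.
On [0, 5], v = 4*x is on top; that piece has area ∫[0,5] (-(x**3/2 - x**2 - 15*x/2)) dx = 1375/24.
Total enclosed area = 117/8 + 1375/24 = 863/12.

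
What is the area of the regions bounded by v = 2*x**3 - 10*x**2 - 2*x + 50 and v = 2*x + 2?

Set the curves equal: 2*x**3 - 10*x**2 - 2*x + 50 = 2*x + 2, so 2*x**3 - 10*x**2 - 4*x + 48 = 0, which factors as 2*(x - 4)*(x - 3)*(x + 2) = 0. The curves meet at x = -2, 3, 4.
On [-2, 3], v = 2*x**3 - 10*x**2 - 2*x + 50 is on top; that piece has area ∫[-2,3] (2*x**3 - 10*x**2 - 4*x + 48) dx = 875/6.
On [3, 4], v = 2*x + 2 is on top; that piece has area ∫[3,4] (-(2*x**3 - 10*x**2 - 4*x + 48)) dx = 11/6.
Total enclosed area = 875/6 + 11/6 = 443/3.

443/3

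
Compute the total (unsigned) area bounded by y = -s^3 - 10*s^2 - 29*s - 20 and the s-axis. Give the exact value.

71/6

The curve meets the s-axis where -s^3 - 10*s^2 - 29*s - 20 = 0, i.e. -(s + 1)*(s + 4)*(s + 5) = 0, at s = -5, -4, -1.
On [-5, -4] the curve lies below the axis; ∫[-5,-4] (-s^3 - 10*s^2 - 29*s - 20) ds = -7/12, giving area 7/12.
On [-4, -1] the curve lies above the axis; ∫[-4,-1] (-s^3 - 10*s^2 - 29*s - 20) ds = 45/4, giving area 45/4.
Total area = 7/12 + 45/4 = 71/6.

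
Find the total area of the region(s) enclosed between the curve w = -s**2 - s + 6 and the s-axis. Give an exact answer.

125/6

The curve meets the s-axis where -s**2 - s + 6 = 0, i.e. -(s - 2)*(s + 3) = 0, at s = -3, 2.
On [-3, 2] the curve lies above the axis; ∫[-3,2] (-s**2 - s + 6) ds = 125/6, giving area 125/6.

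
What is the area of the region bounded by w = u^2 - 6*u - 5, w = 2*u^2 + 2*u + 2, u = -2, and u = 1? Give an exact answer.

The difference (u^2 - 6*u - 5) - (2*u^2 + 2*u + 2) = -u^2 - 8*u - 7 changes sign at u = -1 inside [-2, 1], so split the integral there.
∫[-2,-1] (-u^2 - 8*u - 7) du = 8/3.
∫[-1,1] (-u^2 - 8*u - 7) du = -44/3; the area of that piece is 44/3.
Total area = 8/3 + 44/3 = 52/3.

52/3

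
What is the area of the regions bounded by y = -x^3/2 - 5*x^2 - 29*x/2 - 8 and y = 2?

Set the curves equal: -x^3/2 - 5*x^2 - 29*x/2 - 8 = 2, so -x^3/2 - 5*x^2 - 29*x/2 - 10 = 0, which factors as -(x + 1)*(x + 4)*(x + 5)/2 = 0. The curves meet at x = -5, -4, -1.
On [-5, -4], y = 2 is on top; that piece has area ∫[-5,-4] (-(-x^3/2 - 5*x^2 - 29*x/2 - 10)) dx = 7/24.
On [-4, -1], y = -x^3/2 - 5*x^2 - 29*x/2 - 8 is on top; that piece has area ∫[-4,-1] (-x^3/2 - 5*x^2 - 29*x/2 - 10) dx = 45/8.
Total enclosed area = 7/24 + 45/8 = 71/12.

71/12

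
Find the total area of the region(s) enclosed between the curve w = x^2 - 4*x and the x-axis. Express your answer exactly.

32/3

The curve meets the x-axis where x^2 - 4*x = 0, i.e. x*(x - 4) = 0, at x = 0, 4.
On [0, 4] the curve lies below the axis; ∫[0,4] (x^2 - 4*x) dx = -32/3, giving area 32/3.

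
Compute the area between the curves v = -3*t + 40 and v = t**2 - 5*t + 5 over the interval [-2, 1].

On [-2, 1], (-3*t + 40) - (t**2 - 5*t + 5) = -t**2 + 2*t + 35 is ≥ 0 throughout, so the area is a single integral of |-t**2 + 2*t + 35|.
∫[-2,1] (-t**2 + 2*t + 35) dt = 99.

99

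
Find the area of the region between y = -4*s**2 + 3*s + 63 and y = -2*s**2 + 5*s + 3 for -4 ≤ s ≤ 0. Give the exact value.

On [-4, 0], (-4*s**2 + 3*s + 63) - (-2*s**2 + 5*s + 3) = -2*s**2 - 2*s + 60 is ≥ 0 throughout, so the area is a single integral of |-2*s**2 - 2*s + 60|.
∫[-4,0] (-2*s**2 - 2*s + 60) ds = 640/3.

640/3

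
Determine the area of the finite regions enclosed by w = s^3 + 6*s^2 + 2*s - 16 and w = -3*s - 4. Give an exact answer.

131/4

Set the curves equal: s^3 + 6*s^2 + 2*s - 16 = -3*s - 4, so s^3 + 6*s^2 + 5*s - 12 = 0, which factors as (s - 1)*(s + 3)*(s + 4) = 0. The curves meet at s = -4, -3, 1.
On [-4, -3], w = s^3 + 6*s^2 + 2*s - 16 is on top; that piece has area ∫[-4,-3] (s^3 + 6*s^2 + 5*s - 12) ds = 3/4.
On [-3, 1], w = -3*s - 4 is on top; that piece has area ∫[-3,1] (-(s^3 + 6*s^2 + 5*s - 12)) ds = 32.
Total enclosed area = 3/4 + 32 = 131/4.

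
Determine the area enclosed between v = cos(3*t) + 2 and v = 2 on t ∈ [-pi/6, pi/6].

On [-pi/6, pi/6], (cos(3*t) + 2) - (2) = cos(3*t) is ≥ 0 throughout, so the area is a single integral of |cos(3*t)|.
∫[-pi/6,pi/6] (cos(3*t)) dt = 2/3.

2/3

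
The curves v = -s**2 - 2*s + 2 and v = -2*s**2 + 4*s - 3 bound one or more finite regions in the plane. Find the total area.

32/3

Set the curves equal: -s**2 - 2*s + 2 = -2*s**2 + 4*s - 3, so s**2 - 6*s + 5 = 0, which factors as (s - 5)*(s - 1) = 0. The curves meet at s = 1, 5.
On [1, 5], v = -2*s**2 + 4*s - 3 is on top; that piece has area ∫[1,5] (-(s**2 - 6*s + 5)) ds = 32/3.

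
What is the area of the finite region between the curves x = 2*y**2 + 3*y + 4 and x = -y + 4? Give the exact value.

8/3

Both boundary curves give x as a function of y, so integrate with respect to y. Setting them equal: 2*y**2 + 4*y = 0, i.e. 2*y*(y + 2) = 0, so they meet at y = -2, 0.
For y in [-2, 0], x = 2*y**2 + 3*y + 4 is on the left; area = ∫[-2,0] (-(2*y**2 + 4*y)) dy = 8/3.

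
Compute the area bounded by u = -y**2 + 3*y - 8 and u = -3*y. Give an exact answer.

4/3

Both boundary curves give u as a function of y, so integrate with respect to y. Setting them equal: -y**2 + 6*y - 8 = 0, i.e. -(y - 4)*(y - 2) = 0, so they meet at y = 2, 4.
For y in [2, 4], u = -y**2 + 3*y - 8 is on the right; area = ∫[2,4] (-y**2 + 6*y - 8) dy = 4/3.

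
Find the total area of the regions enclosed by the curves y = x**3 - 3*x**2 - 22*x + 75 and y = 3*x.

Set the curves equal: x**3 - 3*x**2 - 22*x + 75 = 3*x, so x**3 - 3*x**2 - 25*x + 75 = 0, which factors as (x - 5)*(x - 3)*(x + 5) = 0. The curves meet at x = -5, 3, 5.
On [-5, 3], y = x**3 - 3*x**2 - 22*x + 75 is on top; that piece has area ∫[-5,3] (x**3 - 3*x**2 - 25*x + 75) dx = 512.
On [3, 5], y = 3*x is on top; that piece has area ∫[3,5] (-(x**3 - 3*x**2 - 25*x + 75)) dx = 12.
Total enclosed area = 512 + 12 = 524.

524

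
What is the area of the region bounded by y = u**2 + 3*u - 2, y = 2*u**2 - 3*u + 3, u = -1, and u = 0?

On [-1, 0], (u**2 + 3*u - 2) - (2*u**2 - 3*u + 3) = -u**2 + 6*u - 5 is ≤ 0 throughout, so the area is a single integral of |-u**2 + 6*u - 5|.
∫[-1,0] (-u**2 + 6*u - 5) du = -25/3; the area of that piece is 25/3.

25/3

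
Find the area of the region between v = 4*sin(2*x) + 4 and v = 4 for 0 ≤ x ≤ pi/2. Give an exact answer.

On [0, pi/2], (4*sin(2*x) + 4) - (4) = 4*sin(2*x) is ≥ 0 throughout, so the area is a single integral of |4*sin(2*x)|.
∫[0,pi/2] (4*sin(2*x)) dx = 4.

4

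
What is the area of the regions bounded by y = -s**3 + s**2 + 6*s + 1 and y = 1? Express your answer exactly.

253/12

Set the curves equal: -s**3 + s**2 + 6*s + 1 = 1, so -s**3 + s**2 + 6*s = 0, which factors as -s*(s - 3)*(s + 2) = 0. The curves meet at s = -2, 0, 3.
On [-2, 0], y = 1 is on top; that piece has area ∫[-2,0] (-(-s**3 + s**2 + 6*s)) ds = 16/3.
On [0, 3], y = -s**3 + s**2 + 6*s + 1 is on top; that piece has area ∫[0,3] (-s**3 + s**2 + 6*s) ds = 63/4.
Total enclosed area = 16/3 + 63/4 = 253/12.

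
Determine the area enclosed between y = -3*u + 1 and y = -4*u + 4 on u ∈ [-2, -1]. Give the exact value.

9/2

On [-2, -1], (-3*u + 1) - (-4*u + 4) = u - 3 is ≤ 0 throughout, so the area is a single integral of |u - 3|.
∫[-2,-1] (u - 3) du = -9/2; the area of that piece is 9/2.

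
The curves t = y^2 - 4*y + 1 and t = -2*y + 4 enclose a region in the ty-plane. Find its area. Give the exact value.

32/3

Both boundary curves give t as a function of y, so integrate with respect to y. Setting them equal: y^2 - 2*y - 3 = 0, i.e. (y - 3)*(y + 1) = 0, so they meet at y = -1, 3.
For y in [-1, 3], t = y^2 - 4*y + 1 is on the left; area = ∫[-1,3] (-(y^2 - 2*y - 3)) dy = 32/3.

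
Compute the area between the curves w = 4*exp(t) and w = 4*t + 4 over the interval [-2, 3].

On [-2, 3], (4*exp(t)) - (4*t + 4) = -4*t + 4*exp(t) - 4 is ≥ 0 throughout, so the area is a single integral of |-4*t + 4*exp(t) - 4|.
∫[-2,3] (-4*t + 4*exp(t) - 4) dt = -30 - 4*exp(-2) + 4*exp(3).

-30 - 4*exp(-2) + 4*exp(3)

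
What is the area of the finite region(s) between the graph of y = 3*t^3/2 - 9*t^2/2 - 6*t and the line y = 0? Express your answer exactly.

The curve meets the t-axis where 3*t^3/2 - 9*t^2/2 - 6*t = 0, i.e. 3*t*(t - 4)*(t + 1)/2 = 0, at t = -1, 0, 4.
On [-1, 0] the curve lies above the axis; ∫[-1,0] (3*t^3/2 - 9*t^2/2 - 6*t) dt = 9/8, giving area 9/8.
On [0, 4] the curve lies below the axis; ∫[0,4] (3*t^3/2 - 9*t^2/2 - 6*t) dt = -48, giving area 48.
Total area = 9/8 + 48 = 393/8.

393/8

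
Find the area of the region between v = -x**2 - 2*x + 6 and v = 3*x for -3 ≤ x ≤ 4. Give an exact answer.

451/6

The difference (-x**2 - 2*x + 6) - (3*x) = -x**2 - 5*x + 6 changes sign at x = 1 inside [-3, 4], so split the integral there.
∫[-3,1] (-x**2 - 5*x + 6) dx = 104/3.
∫[1,4] (-x**2 - 5*x + 6) dx = -81/2; the area of that piece is 81/2.
Total area = 104/3 + 81/2 = 451/6.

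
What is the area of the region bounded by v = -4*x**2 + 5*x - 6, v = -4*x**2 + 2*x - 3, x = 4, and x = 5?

On [4, 5], (-4*x**2 + 5*x - 6) - (-4*x**2 + 2*x - 3) = 3*x - 3 is ≥ 0 throughout, so the area is a single integral of |3*x - 3|.
∫[4,5] (3*x - 3) dx = 21/2.

21/2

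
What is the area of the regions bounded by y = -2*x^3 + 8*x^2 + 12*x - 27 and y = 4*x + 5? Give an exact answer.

Set the curves equal: -2*x^3 + 8*x^2 + 12*x - 27 = 4*x + 5, so -2*x^3 + 8*x^2 + 8*x - 32 = 0, which factors as -2*(x - 4)*(x - 2)*(x + 2) = 0. The curves meet at x = -2, 2, 4.
On [-2, 2], y = 4*x + 5 is on top; that piece has area ∫[-2,2] (-(-2*x^3 + 8*x^2 + 8*x - 32)) dx = 256/3.
On [2, 4], y = -2*x^3 + 8*x^2 + 12*x - 27 is on top; that piece has area ∫[2,4] (-2*x^3 + 8*x^2 + 8*x - 32) dx = 40/3.
Total enclosed area = 256/3 + 40/3 = 296/3.

296/3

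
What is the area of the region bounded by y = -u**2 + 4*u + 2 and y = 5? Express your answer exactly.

4/3

Set the curves equal: -u**2 + 4*u + 2 = 5, so -u**2 + 4*u - 3 = 0, which factors as -(u - 3)*(u - 1) = 0. The curves meet at u = 1, 3.
On [1, 3], y = -u**2 + 4*u + 2 is on top; that piece has area ∫[1,3] (-u**2 + 4*u - 3) du = 4/3.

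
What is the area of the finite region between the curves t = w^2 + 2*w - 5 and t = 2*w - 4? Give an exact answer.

Both boundary curves give t as a function of w, so integrate with respect to w. Setting them equal: w^2 - 1 = 0, i.e. (w - 1)*(w + 1) = 0, so they meet at w = -1, 1.
For w in [-1, 1], t = w^2 + 2*w - 5 is on the left; area = ∫[-1,1] (-(w^2 - 1)) dw = 4/3.

4/3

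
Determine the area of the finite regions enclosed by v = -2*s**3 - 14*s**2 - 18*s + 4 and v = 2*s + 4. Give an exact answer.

253/6

Set the curves equal: -2*s**3 - 14*s**2 - 18*s + 4 = 2*s + 4, so -2*s**3 - 14*s**2 - 20*s = 0, which factors as -2*s*(s + 2)*(s + 5) = 0. The curves meet at s = -5, -2, 0.
On [-5, -2], v = 2*s + 4 is on top; that piece has area ∫[-5,-2] (-(-2*s**3 - 14*s**2 - 20*s)) ds = 63/2.
On [-2, 0], v = -2*s**3 - 14*s**2 - 18*s + 4 is on top; that piece has area ∫[-2,0] (-2*s**3 - 14*s**2 - 20*s) ds = 32/3.
Total enclosed area = 63/2 + 32/3 = 253/6.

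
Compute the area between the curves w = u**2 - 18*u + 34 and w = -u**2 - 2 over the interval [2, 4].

The difference (u**2 - 18*u + 34) - (-u**2 - 2) = 2*u**2 - 18*u + 36 changes sign at u = 3 inside [2, 4], so split the integral there.
∫[2,3] (2*u**2 - 18*u + 36) du = 11/3.
∫[3,4] (2*u**2 - 18*u + 36) du = -7/3; the area of that piece is 7/3.
Total area = 11/3 + 7/3 = 6.

6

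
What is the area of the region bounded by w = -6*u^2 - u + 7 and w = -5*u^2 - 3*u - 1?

Set the curves equal: -6*u^2 - u + 7 = -5*u^2 - 3*u - 1, so -u^2 + 2*u + 8 = 0, which factors as -(u - 4)*(u + 2) = 0. The curves meet at u = -2, 4.
On [-2, 4], w = -6*u^2 - u + 7 is on top; that piece has area ∫[-2,4] (-u^2 + 2*u + 8) du = 36.

36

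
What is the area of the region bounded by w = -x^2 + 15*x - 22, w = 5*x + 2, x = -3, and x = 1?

On [-3, 1], (-x^2 + 15*x - 22) - (5*x + 2) = -x^2 + 10*x - 24 is ≤ 0 throughout, so the area is a single integral of |-x^2 + 10*x - 24|.
∫[-3,1] (-x^2 + 10*x - 24) dx = -436/3; the area of that piece is 436/3.

436/3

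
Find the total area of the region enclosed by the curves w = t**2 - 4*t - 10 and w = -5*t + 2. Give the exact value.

343/6

Set the curves equal: t**2 - 4*t - 10 = -5*t + 2, so t**2 + t - 12 = 0, which factors as (t - 3)*(t + 4) = 0. The curves meet at t = -4, 3.
On [-4, 3], w = -5*t + 2 is on top; that piece has area ∫[-4,3] (-(t**2 + t - 12)) dt = 343/6.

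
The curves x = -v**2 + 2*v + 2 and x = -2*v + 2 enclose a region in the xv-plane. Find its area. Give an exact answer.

Both boundary curves give x as a function of v, so integrate with respect to v. Setting them equal: -v**2 + 4*v = 0, i.e. -v*(v - 4) = 0, so they meet at v = 0, 4.
For v in [0, 4], x = -v**2 + 2*v + 2 is on the right; area = ∫[0,4] (-v**2 + 4*v) dv = 32/3.

32/3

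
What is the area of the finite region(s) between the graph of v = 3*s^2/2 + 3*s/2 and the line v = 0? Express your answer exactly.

1/4

The curve meets the s-axis where 3*s^2/2 + 3*s/2 = 0, i.e. 3*s*(s + 1)/2 = 0, at s = -1, 0.
On [-1, 0] the curve lies below the axis; ∫[-1,0] (3*s^2/2 + 3*s/2) ds = -1/4, giving area 1/4.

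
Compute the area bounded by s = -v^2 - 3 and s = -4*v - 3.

32/3

Both boundary curves give s as a function of v, so integrate with respect to v. Setting them equal: -v^2 + 4*v = 0, i.e. -v*(v - 4) = 0, so they meet at v = 0, 4.
For v in [0, 4], s = -v^2 - 3 is on the right; area = ∫[0,4] (-v^2 + 4*v) dv = 32/3.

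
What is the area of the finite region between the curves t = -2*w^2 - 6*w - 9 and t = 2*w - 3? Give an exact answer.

8/3

Both boundary curves give t as a function of w, so integrate with respect to w. Setting them equal: -2*w^2 - 8*w - 6 = 0, i.e. -2*(w + 1)*(w + 3) = 0, so they meet at w = -3, -1.
For w in [-3, -1], t = -2*w^2 - 6*w - 9 is on the right; area = ∫[-3,-1] (-2*w^2 - 8*w - 6) dw = 8/3.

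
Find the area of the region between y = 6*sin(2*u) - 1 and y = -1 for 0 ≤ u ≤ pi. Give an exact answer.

12

The difference (6*sin(2*u) - 1) - (-1) = 6*sin(2*u) changes sign at u = pi/2 inside [0, pi], so split the integral there.
∫[0,pi/2] (6*sin(2*u)) du = 6.
∫[pi/2,pi] (6*sin(2*u)) du = -6; the area of that piece is 6.
Total area = 6 + 6 = 12.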